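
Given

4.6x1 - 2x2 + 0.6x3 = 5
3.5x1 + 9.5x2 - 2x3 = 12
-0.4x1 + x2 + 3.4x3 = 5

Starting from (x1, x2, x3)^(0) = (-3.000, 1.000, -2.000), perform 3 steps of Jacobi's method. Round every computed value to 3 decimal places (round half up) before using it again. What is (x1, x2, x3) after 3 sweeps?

Iteration 1:
  x1 = (5 - (-2)·1.000 - (0.6)·-2.000) / (4.6) = 1.783
  x2 = (12 - (3.5)·-3.000 - (-2)·-2.000) / (9.5) = 1.947
  x3 = (5 - (-0.4)·-3.000 - (1)·1.000) / (3.4) = 0.824
Iteration 2:
  x1 = (5 - (-2)·1.947 - (0.6)·0.824) / (4.6) = 1.826
  x2 = (12 - (3.5)·1.783 - (-2)·0.824) / (9.5) = 0.780
  x3 = (5 - (-0.4)·1.783 - (1)·1.947) / (3.4) = 1.108
Iteration 3:
  x1 = (5 - (-2)·0.780 - (0.6)·1.108) / (4.6) = 1.282
  x2 = (12 - (3.5)·1.826 - (-2)·1.108) / (9.5) = 0.824
  x3 = (5 - (-0.4)·1.826 - (1)·0.780) / (3.4) = 1.456

(1.282, 0.824, 1.456)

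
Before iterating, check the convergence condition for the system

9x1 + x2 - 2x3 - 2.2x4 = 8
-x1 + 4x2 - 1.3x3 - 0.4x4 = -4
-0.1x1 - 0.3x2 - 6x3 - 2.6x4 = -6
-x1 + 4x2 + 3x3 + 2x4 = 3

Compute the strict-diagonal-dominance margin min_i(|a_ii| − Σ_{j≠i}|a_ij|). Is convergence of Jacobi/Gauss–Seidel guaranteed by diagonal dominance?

-6

row 1: |9| − (1+2+2.2) = 3.8
row 2: |4| − (1+1.3+0.4) = 1.3
row 3: |-6| − (0.1+0.3+2.6) = 3
row 4: |2| − (1+4+3) = -6
minimum over rows = -6 → not strictly diagonally dominant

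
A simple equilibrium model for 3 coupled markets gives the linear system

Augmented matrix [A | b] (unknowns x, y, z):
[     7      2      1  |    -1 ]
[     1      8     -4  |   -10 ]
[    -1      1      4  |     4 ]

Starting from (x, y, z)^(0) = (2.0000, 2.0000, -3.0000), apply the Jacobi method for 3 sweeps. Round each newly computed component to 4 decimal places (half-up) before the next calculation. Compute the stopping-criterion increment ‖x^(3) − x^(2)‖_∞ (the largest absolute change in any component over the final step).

0.7500

Iteration 1:
  x = (-1 - (2)·2.0000 - (1)·-3.0000) / (7) = -0.2857
  y = (-10 - (1)·2.0000 - (-4)·-3.0000) / (8) = -3.0000
  z = (4 - (-1)·2.0000 - (1)·2.0000) / (4) = 1.0000
Iteration 2:
  x = (-1 - (2)·-3.0000 - (1)·1.0000) / (7) = 0.5714
  y = (-10 - (1)·-0.2857 - (-4)·1.0000) / (8) = -0.7143
  z = (4 - (-1)·-0.2857 - (1)·-3.0000) / (4) = 1.6786
Iteration 3:
  x = (-1 - (2)·-0.7143 - (1)·1.6786) / (7) = -0.1786
  y = (-10 - (1)·0.5714 - (-4)·1.6786) / (8) = -0.4821
  z = (4 - (-1)·0.5714 - (1)·-0.7143) / (4) = 1.3214
Change: (-0.7500, 0.2322, -0.3572) → max |·| = 0.7500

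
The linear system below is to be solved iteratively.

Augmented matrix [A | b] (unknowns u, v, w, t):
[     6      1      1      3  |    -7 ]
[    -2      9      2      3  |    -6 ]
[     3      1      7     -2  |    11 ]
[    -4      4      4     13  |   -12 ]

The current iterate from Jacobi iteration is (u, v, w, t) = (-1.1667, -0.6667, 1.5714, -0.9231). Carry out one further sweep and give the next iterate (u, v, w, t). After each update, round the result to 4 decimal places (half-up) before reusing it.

One sweep:
  u = (-7 - (1)·-0.6667 - (1)·1.5714 - (3)·-0.9231) / (6) = -0.8559
  v = (-6 - (-2)·-1.1667 - (2)·1.5714 - (3)·-0.9231) / (9) = -0.9674
  w = (11 - (3)·-1.1667 - (1)·-0.6667 - (-2)·-0.9231) / (7) = 1.9029
  t = (-12 - (-4)·-1.1667 - (4)·-0.6667 - (4)·1.5714) / (13) = -1.5604

(-0.8559, -0.9674, 1.9029, -1.5604)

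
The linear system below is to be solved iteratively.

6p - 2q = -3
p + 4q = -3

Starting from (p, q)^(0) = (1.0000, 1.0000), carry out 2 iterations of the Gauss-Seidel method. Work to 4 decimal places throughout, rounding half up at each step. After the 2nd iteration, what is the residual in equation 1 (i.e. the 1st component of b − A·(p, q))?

Iteration 1:
  p = (-3 - (-2)·1.0000) / (6) = -0.1667
  q = (-3 - (1)·-0.1667) / (4) = -0.7083
Iteration 2:
  p = (-3 - (-2)·-0.7083) / (6) = -0.7361
  q = (-3 - (1)·-0.7361) / (4) = -0.5660
Residual b − A·x = (0.2846, 0.0001)

0.2846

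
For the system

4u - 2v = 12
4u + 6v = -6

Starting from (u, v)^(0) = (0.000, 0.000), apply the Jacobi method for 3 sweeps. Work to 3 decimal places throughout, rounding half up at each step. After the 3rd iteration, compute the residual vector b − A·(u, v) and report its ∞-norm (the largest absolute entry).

4.002

Iteration 1:
  u = (12 - (-2)·0.000) / (4) = 3.000
  v = (-6 - (4)·0.000) / (6) = -1.000
Iteration 2:
  u = (12 - (-2)·-1.000) / (4) = 2.500
  v = (-6 - (4)·3.000) / (6) = -3.000
Iteration 3:
  u = (12 - (-2)·-3.000) / (4) = 1.500
  v = (-6 - (4)·2.500) / (6) = -2.667
Residual b − A·x = (0.666, 4.002); ∞-norm = 4.002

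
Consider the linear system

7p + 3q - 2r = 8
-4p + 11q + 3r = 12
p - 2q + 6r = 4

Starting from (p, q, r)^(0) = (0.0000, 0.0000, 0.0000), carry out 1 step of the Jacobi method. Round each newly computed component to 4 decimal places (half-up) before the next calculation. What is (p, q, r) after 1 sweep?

Iteration 1:
  p = (8 - (3)·0.0000 - (-2)·0.0000) / (7) = 1.1429
  q = (12 - (-4)·0.0000 - (3)·0.0000) / (11) = 1.0909
  r = (4 - (1)·0.0000 - (-2)·0.0000) / (6) = 0.6667

(1.1429, 1.0909, 0.6667)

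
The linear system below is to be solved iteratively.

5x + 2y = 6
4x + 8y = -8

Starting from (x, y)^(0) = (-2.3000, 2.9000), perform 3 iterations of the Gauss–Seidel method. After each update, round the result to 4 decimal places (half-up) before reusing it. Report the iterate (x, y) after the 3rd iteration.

(1.9216, -1.9608)

Iteration 1:
  x = (6 - (2)·2.9000) / (5) = 0.0400
  y = (-8 - (4)·0.0400) / (8) = -1.0200
Iteration 2:
  x = (6 - (2)·-1.0200) / (5) = 1.6080
  y = (-8 - (4)·1.6080) / (8) = -1.8040
Iteration 3:
  x = (6 - (2)·-1.8040) / (5) = 1.9216
  y = (-8 - (4)·1.9216) / (8) = -1.9608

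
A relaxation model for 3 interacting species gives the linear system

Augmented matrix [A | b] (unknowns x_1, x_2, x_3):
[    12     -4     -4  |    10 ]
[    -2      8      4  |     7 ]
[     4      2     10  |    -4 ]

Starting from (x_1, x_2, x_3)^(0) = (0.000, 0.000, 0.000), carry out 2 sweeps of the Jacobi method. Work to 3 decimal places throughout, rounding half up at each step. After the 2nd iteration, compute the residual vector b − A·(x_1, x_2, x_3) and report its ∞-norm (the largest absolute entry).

Iteration 1:
  x_1 = (10 - (-4)·0.000 - (-4)·0.000) / (12) = 0.833
  x_2 = (7 - (-2)·0.000 - (4)·0.000) / (8) = 0.875
  x_3 = (-4 - (4)·0.000 - (2)·0.000) / (10) = -0.400
Iteration 2:
  x_1 = (10 - (-4)·0.875 - (-4)·-0.400) / (12) = 0.992
  x_2 = (7 - (-2)·0.833 - (4)·-0.400) / (8) = 1.283
  x_3 = (-4 - (4)·0.833 - (2)·0.875) / (10) = -0.908
Residual b − A·x = (-0.404, 2.352, -1.454); ∞-norm = 2.352

2.352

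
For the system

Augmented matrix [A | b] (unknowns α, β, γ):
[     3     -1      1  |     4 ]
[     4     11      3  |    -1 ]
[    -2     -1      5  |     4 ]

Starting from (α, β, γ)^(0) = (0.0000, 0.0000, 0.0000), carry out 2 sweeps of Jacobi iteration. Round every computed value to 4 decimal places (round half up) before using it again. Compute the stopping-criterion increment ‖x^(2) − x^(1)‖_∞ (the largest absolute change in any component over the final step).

Iteration 1:
  α = (4 - (-1)·0.0000 - (1)·0.0000) / (3) = 1.3333
  β = (-1 - (4)·0.0000 - (3)·0.0000) / (11) = -0.0909
  γ = (4 - (-2)·0.0000 - (-1)·0.0000) / (5) = 0.8000
Iteration 2:
  α = (4 - (-1)·-0.0909 - (1)·0.8000) / (3) = 1.0364
  β = (-1 - (4)·1.3333 - (3)·0.8000) / (11) = -0.7939
  γ = (4 - (-2)·1.3333 - (-1)·-0.0909) / (5) = 1.3151
Change: (-0.2969, -0.7030, 0.5151) → max |·| = 0.7030

0.7030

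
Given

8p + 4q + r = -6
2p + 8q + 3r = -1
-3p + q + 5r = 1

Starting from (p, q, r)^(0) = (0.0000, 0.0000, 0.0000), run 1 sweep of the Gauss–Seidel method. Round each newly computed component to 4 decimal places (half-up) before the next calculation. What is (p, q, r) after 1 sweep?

Iteration 1:
  p = (-6 - (4)·0.0000 - (1)·0.0000) / (8) = -0.7500
  q = (-1 - (2)·-0.7500 - (3)·0.0000) / (8) = 0.0625
  r = (1 - (-3)·-0.7500 - (1)·0.0625) / (5) = -0.2625

(-0.7500, 0.0625, -0.2625)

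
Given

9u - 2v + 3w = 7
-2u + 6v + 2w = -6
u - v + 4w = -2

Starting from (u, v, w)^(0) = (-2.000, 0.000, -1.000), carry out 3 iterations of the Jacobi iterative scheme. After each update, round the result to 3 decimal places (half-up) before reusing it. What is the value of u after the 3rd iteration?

Iteration 1:
  u = (7 - (-2)·0.000 - (3)·-1.000) / (9) = 1.111
  v = (-6 - (-2)·-2.000 - (2)·-1.000) / (6) = -1.333
  w = (-2 - (1)·-2.000 - (-1)·0.000) / (4) = 0.000
Iteration 2:
  u = (7 - (-2)·-1.333 - (3)·0.000) / (9) = 0.482
  v = (-6 - (-2)·1.111 - (2)·0.000) / (6) = -0.630
  w = (-2 - (1)·1.111 - (-1)·-1.333) / (4) = -1.111
Iteration 3:
  u = (7 - (-2)·-0.630 - (3)·-1.111) / (9) = 1.008
  v = (-6 - (-2)·0.482 - (2)·-1.111) / (6) = -0.469
  w = (-2 - (1)·0.482 - (-1)·-0.630) / (4) = -0.778

1.008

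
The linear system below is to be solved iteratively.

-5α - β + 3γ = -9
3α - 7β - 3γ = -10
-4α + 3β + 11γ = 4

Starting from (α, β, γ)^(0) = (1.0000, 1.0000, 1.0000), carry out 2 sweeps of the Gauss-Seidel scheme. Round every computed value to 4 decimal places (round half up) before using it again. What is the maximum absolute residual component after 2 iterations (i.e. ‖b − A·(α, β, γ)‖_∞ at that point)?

Iteration 1:
  α = (-9 - (-1)·1.0000 - (3)·1.0000) / (-5) = 2.2000
  β = (-10 - (3)·2.2000 - (-3)·1.0000) / (-7) = 1.9429
  γ = (4 - (-4)·2.2000 - (3)·1.9429) / (11) = 0.6338
Iteration 2:
  α = (-9 - (-1)·1.9429 - (3)·0.6338) / (-5) = 1.7917
  β = (-10 - (3)·1.7917 - (-3)·0.6338) / (-7) = 1.9248
  γ = (4 - (-4)·1.7917 - (3)·1.9248) / (11) = 0.4902
Residual b − A·x = (0.4127, -0.4309, 0.0002); ∞-norm = 0.4309

0.4309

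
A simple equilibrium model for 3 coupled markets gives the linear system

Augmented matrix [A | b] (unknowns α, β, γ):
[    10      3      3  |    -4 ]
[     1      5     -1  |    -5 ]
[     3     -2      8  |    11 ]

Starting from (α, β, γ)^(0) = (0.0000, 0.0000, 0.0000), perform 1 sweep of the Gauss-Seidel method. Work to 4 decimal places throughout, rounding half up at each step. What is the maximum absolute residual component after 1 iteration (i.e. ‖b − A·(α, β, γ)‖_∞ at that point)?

Iteration 1:
  α = (-4 - (3)·0.0000 - (3)·0.0000) / (10) = -0.4000
  β = (-5 - (1)·-0.4000 - (-1)·0.0000) / (5) = -0.9200
  γ = (11 - (3)·-0.4000 - (-2)·-0.9200) / (8) = 1.2950
Residual b − A·x = (-1.1250, 1.2950, 0.0000); ∞-norm = 1.2950

1.2950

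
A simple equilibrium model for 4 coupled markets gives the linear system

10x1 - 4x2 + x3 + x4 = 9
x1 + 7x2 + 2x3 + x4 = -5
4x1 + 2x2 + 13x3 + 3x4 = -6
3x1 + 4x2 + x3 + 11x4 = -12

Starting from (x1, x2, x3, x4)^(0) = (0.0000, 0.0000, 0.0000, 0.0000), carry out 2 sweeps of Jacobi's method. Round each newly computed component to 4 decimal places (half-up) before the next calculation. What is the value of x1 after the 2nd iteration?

Iteration 1:
  x1 = (9 - (-4)·0.0000 - (1)·0.0000 - (1)·0.0000) / (10) = 0.9000
  x2 = (-5 - (1)·0.0000 - (2)·0.0000 - (1)·0.0000) / (7) = -0.7143
  x3 = (-6 - (4)·0.0000 - (2)·0.0000 - (3)·0.0000) / (13) = -0.4615
  x4 = (-12 - (3)·0.0000 - (4)·0.0000 - (1)·0.0000) / (11) = -1.0909
Iteration 2:
  x1 = (9 - (-4)·-0.7143 - (1)·-0.4615 - (1)·-1.0909) / (10) = 0.7695
  x2 = (-5 - (1)·0.9000 - (2)·-0.4615 - (1)·-1.0909) / (7) = -0.5552
  x3 = (-6 - (4)·0.9000 - (2)·-0.7143 - (3)·-1.0909) / (13) = -0.3768
  x4 = (-12 - (3)·0.9000 - (4)·-0.7143 - (1)·-0.4615) / (11) = -1.0347

0.7695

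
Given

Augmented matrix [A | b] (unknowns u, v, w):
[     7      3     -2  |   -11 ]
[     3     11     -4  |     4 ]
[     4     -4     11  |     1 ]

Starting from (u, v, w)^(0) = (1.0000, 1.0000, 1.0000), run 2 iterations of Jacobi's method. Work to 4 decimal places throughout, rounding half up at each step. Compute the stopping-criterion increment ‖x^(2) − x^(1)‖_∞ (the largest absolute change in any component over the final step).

0.7887

Iteration 1:
  u = (-11 - (3)·1.0000 - (-2)·1.0000) / (7) = -1.7143
  v = (4 - (3)·1.0000 - (-4)·1.0000) / (11) = 0.4545
  w = (1 - (4)·1.0000 - (-4)·1.0000) / (11) = 0.0909
Iteration 2:
  u = (-11 - (3)·0.4545 - (-2)·0.0909) / (7) = -1.7402
  v = (4 - (3)·-1.7143 - (-4)·0.0909) / (11) = 0.8642
  w = (1 - (4)·-1.7143 - (-4)·0.4545) / (11) = 0.8796
Change: (-0.0259, 0.4097, 0.7887) → max |·| = 0.7887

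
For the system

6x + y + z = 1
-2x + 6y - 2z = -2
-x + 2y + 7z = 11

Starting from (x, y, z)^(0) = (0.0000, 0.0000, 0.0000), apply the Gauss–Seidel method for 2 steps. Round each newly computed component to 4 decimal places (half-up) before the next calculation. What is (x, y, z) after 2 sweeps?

(-0.0661, 0.2028, 1.5040)

Iteration 1:
  x = (1 - (1)·0.0000 - (1)·0.0000) / (6) = 0.1667
  y = (-2 - (-2)·0.1667 - (-2)·0.0000) / (6) = -0.2778
  z = (11 - (-1)·0.1667 - (2)·-0.2778) / (7) = 1.6746
Iteration 2:
  x = (1 - (1)·-0.2778 - (1)·1.6746) / (6) = -0.0661
  y = (-2 - (-2)·-0.0661 - (-2)·1.6746) / (6) = 0.2028
  z = (11 - (-1)·-0.0661 - (2)·0.2028) / (7) = 1.5040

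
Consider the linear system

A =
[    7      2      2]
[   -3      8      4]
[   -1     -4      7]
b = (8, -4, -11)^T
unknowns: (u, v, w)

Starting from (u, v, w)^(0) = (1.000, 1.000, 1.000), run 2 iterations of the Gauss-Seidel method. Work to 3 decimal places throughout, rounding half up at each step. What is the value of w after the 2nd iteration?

Iteration 1:
  u = (8 - (2)·1.000 - (2)·1.000) / (7) = 0.571
  v = (-4 - (-3)·0.571 - (4)·1.000) / (8) = -0.786
  w = (-11 - (-1)·0.571 - (-4)·-0.786) / (7) = -1.939
Iteration 2:
  u = (8 - (2)·-0.786 - (2)·-1.939) / (7) = 1.921
  v = (-4 - (-3)·1.921 - (4)·-1.939) / (8) = 1.190
  w = (-11 - (-1)·1.921 - (-4)·1.190) / (7) = -0.617

-0.617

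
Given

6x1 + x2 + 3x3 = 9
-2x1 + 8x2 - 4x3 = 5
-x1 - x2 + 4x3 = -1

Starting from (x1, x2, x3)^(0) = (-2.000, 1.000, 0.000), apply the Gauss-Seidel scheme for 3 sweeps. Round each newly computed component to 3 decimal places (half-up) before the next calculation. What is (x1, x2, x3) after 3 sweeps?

(1.162, 1.073, 0.309)

Iteration 1:
  x1 = (9 - (1)·1.000 - (3)·0.000) / (6) = 1.333
  x2 = (5 - (-2)·1.333 - (-4)·0.000) / (8) = 0.958
  x3 = (-1 - (-1)·1.333 - (-1)·0.958) / (4) = 0.323
Iteration 2:
  x1 = (9 - (1)·0.958 - (3)·0.323) / (6) = 1.179
  x2 = (5 - (-2)·1.179 - (-4)·0.323) / (8) = 1.081
  x3 = (-1 - (-1)·1.179 - (-1)·1.081) / (4) = 0.315
Iteration 3:
  x1 = (9 - (1)·1.081 - (3)·0.315) / (6) = 1.162
  x2 = (5 - (-2)·1.162 - (-4)·0.315) / (8) = 1.073
  x3 = (-1 - (-1)·1.162 - (-1)·1.073) / (4) = 0.309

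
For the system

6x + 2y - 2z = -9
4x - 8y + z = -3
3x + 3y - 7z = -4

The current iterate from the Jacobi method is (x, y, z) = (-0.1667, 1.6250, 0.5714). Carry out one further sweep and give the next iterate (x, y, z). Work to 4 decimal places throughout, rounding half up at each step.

(-1.8512, 0.3631, 1.1964)

One sweep:
  x = (-9 - (2)·1.6250 - (-2)·0.5714) / (6) = -1.8512
  y = (-3 - (4)·-0.1667 - (1)·0.5714) / (-8) = 0.3631
  z = (-4 - (3)·-0.1667 - (3)·1.6250) / (-7) = 1.1964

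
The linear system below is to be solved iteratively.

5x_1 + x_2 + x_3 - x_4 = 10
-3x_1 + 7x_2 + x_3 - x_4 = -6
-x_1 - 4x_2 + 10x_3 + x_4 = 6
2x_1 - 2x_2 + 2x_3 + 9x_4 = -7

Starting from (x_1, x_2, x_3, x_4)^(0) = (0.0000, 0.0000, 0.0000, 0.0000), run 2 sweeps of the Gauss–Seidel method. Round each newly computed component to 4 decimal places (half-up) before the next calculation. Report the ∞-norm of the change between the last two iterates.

0.5029

Iteration 1:
  x_1 = (10 - (1)·0.0000 - (1)·0.0000 - (-1)·0.0000) / (5) = 2.0000
  x_2 = (-6 - (-3)·2.0000 - (1)·0.0000 - (-1)·0.0000) / (7) = 0.0000
  x_3 = (6 - (-1)·2.0000 - (-4)·0.0000 - (1)·0.0000) / (10) = 0.8000
  x_4 = (-7 - (2)·2.0000 - (-2)·0.0000 - (2)·0.8000) / (9) = -1.4000
Iteration 2:
  x_1 = (10 - (1)·0.0000 - (1)·0.8000 - (-1)·-1.4000) / (5) = 1.5600
  x_2 = (-6 - (-3)·1.5600 - (1)·0.8000 - (-1)·-1.4000) / (7) = -0.5029
  x_3 = (6 - (-1)·1.5600 - (-4)·-0.5029 - (1)·-1.4000) / (10) = 0.6948
  x_4 = (-7 - (2)·1.5600 - (-2)·-0.5029 - (2)·0.6948) / (9) = -1.3906
Change: (-0.4400, -0.5029, -0.1052, 0.0094) → max |·| = 0.5029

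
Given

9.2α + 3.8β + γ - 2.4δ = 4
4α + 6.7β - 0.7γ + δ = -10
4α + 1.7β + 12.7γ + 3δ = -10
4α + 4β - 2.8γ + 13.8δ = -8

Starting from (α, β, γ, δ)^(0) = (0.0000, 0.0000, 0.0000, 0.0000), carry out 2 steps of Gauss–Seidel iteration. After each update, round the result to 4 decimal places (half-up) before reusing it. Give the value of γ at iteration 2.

-0.7741

Iteration 1:
  α = (4 - (3.8)·0.0000 - (1)·0.0000 - (-2.4)·0.0000) / (9.2) = 0.4348
  β = (-10 - (4)·0.4348 - (-0.7)·0.0000 - (1)·0.0000) / (6.7) = -1.7521
  γ = (-10 - (4)·0.4348 - (1.7)·-1.7521 - (3)·0.0000) / (12.7) = -0.6898
  δ = (-8 - (4)·0.4348 - (4)·-1.7521 - (-2.8)·-0.6898) / (13.8) = -0.3378
Iteration 2:
  α = (4 - (3.8)·-1.7521 - (1)·-0.6898 - (-2.4)·-0.3378) / (9.2) = 1.1453
  β = (-10 - (4)·1.1453 - (-0.7)·-0.6898 - (1)·-0.3378) / (6.7) = -2.1979
  γ = (-10 - (4)·1.1453 - (1.7)·-2.1979 - (3)·-0.3378) / (12.7) = -0.7741
  δ = (-8 - (4)·1.1453 - (4)·-2.1979 - (-2.8)·-0.7741) / (13.8) = -0.4317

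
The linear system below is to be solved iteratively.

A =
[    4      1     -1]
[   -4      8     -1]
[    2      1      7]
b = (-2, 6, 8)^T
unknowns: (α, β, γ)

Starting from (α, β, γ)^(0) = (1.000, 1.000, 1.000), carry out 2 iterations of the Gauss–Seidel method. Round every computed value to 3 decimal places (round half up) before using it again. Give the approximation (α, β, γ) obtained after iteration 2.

Iteration 1:
  α = (-2 - (1)·1.000 - (-1)·1.000) / (4) = -0.500
  β = (6 - (-4)·-0.500 - (-1)·1.000) / (8) = 0.625
  γ = (8 - (2)·-0.500 - (1)·0.625) / (7) = 1.196
Iteration 2:
  α = (-2 - (1)·0.625 - (-1)·1.196) / (4) = -0.357
  β = (6 - (-4)·-0.357 - (-1)·1.196) / (8) = 0.721
  γ = (8 - (2)·-0.357 - (1)·0.721) / (7) = 1.142

(-0.357, 0.721, 1.142)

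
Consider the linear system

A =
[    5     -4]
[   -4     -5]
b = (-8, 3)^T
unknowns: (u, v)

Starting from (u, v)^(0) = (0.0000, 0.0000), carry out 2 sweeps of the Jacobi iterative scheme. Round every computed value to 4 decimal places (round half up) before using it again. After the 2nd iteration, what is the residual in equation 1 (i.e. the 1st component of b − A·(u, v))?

Iteration 1:
  u = (-8 - (-4)·0.0000) / (5) = -1.6000
  v = (3 - (-4)·0.0000) / (-5) = -0.6000
Iteration 2:
  u = (-8 - (-4)·-0.6000) / (5) = -2.0800
  v = (3 - (-4)·-1.6000) / (-5) = 0.6800
Residual b − A·x = (5.1200, -1.9200)

5.1200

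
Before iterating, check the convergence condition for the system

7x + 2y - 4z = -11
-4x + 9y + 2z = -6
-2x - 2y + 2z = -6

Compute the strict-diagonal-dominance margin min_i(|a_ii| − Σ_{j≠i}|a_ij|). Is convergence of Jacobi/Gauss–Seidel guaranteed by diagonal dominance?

-2

row 1: |7| − (2+4) = 1
row 2: |9| − (4+2) = 3
row 3: |2| − (2+2) = -2
minimum over rows = -2 → not strictly diagonally dominant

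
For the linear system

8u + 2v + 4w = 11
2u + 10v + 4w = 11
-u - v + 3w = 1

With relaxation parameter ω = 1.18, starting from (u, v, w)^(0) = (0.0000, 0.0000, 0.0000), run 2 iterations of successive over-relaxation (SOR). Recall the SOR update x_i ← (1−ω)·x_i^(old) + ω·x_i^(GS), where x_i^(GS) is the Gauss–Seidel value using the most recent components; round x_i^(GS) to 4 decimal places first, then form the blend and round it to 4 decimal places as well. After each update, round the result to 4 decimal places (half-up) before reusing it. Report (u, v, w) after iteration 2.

(0.2395, 0.4200, 0.4023)

Iteration 1:
  u: GS value = (11 - (2)·0.0000 - (4)·0.0000) / (8) = 1.3750;  u ← (1−ω)·0.0000 + ω·1.3750 = 1.6225
  v: GS value = (11 - (2)·1.6225 - (4)·0.0000) / (10) = 0.7755;  v ← (1−ω)·0.0000 + ω·0.7755 = 0.9151
  w: GS value = (1 - (-1)·1.6225 - (-1)·0.9151) / (3) = 1.1792;  w ← (1−ω)·0.0000 + ω·1.1792 = 1.3915
Iteration 2:
  u: GS value = (11 - (2)·0.9151 - (4)·1.3915) / (8) = 0.4505;  u ← (1−ω)·1.6225 + ω·0.4505 = 0.2395
  v: GS value = (11 - (2)·0.2395 - (4)·1.3915) / (10) = 0.4955;  v ← (1−ω)·0.9151 + ω·0.4955 = 0.4200
  w: GS value = (1 - (-1)·0.2395 - (-1)·0.4200) / (3) = 0.5532;  w ← (1−ω)·1.3915 + ω·0.5532 = 0.4023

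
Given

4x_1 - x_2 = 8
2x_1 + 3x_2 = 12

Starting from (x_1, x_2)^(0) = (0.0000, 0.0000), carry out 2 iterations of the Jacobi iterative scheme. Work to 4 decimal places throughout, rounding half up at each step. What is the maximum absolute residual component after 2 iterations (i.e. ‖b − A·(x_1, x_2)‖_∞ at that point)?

2.0001

Iteration 1:
  x_1 = (8 - (-1)·0.0000) / (4) = 2.0000
  x_2 = (12 - (2)·0.0000) / (3) = 4.0000
Iteration 2:
  x_1 = (8 - (-1)·4.0000) / (4) = 3.0000
  x_2 = (12 - (2)·2.0000) / (3) = 2.6667
Residual b − A·x = (-1.3333, -2.0001); ∞-norm = 2.0001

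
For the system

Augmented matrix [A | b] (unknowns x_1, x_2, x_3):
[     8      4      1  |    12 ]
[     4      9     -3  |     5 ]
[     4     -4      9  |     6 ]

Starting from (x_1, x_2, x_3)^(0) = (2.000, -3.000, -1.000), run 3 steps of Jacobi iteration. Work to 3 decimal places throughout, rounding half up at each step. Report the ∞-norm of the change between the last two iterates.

0.667

Iteration 1:
  x_1 = (12 - (4)·-3.000 - (1)·-1.000) / (8) = 3.125
  x_2 = (5 - (4)·2.000 - (-3)·-1.000) / (9) = -0.667
  x_3 = (6 - (4)·2.000 - (-4)·-3.000) / (9) = -1.556
Iteration 2:
  x_1 = (12 - (4)·-0.667 - (1)·-1.556) / (8) = 2.028
  x_2 = (5 - (4)·3.125 - (-3)·-1.556) / (9) = -1.352
  x_3 = (6 - (4)·3.125 - (-4)·-0.667) / (9) = -1.019
Iteration 3:
  x_1 = (12 - (4)·-1.352 - (1)·-1.019) / (8) = 2.303
  x_2 = (5 - (4)·2.028 - (-3)·-1.019) / (9) = -0.685
  x_3 = (6 - (4)·2.028 - (-4)·-1.352) / (9) = -0.836
Change: (0.275, 0.667, 0.183) → max |·| = 0.667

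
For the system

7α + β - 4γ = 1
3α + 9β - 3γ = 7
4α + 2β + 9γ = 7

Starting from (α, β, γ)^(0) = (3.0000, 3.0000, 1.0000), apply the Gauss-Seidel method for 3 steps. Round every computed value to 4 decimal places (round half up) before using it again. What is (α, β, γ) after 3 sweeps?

Iteration 1:
  α = (1 - (1)·3.0000 - (-4)·1.0000) / (7) = 0.2857
  β = (7 - (3)·0.2857 - (-3)·1.0000) / (9) = 1.0159
  γ = (7 - (4)·0.2857 - (2)·1.0159) / (9) = 0.4250
Iteration 2:
  α = (1 - (1)·1.0159 - (-4)·0.4250) / (7) = 0.2406
  β = (7 - (3)·0.2406 - (-3)·0.4250) / (9) = 0.8392
  γ = (7 - (4)·0.2406 - (2)·0.8392) / (9) = 0.4844
Iteration 3:
  α = (1 - (1)·0.8392 - (-4)·0.4844) / (7) = 0.2998
  β = (7 - (3)·0.2998 - (-3)·0.4844) / (9) = 0.8393
  γ = (7 - (4)·0.2998 - (2)·0.8393) / (9) = 0.4580

(0.2998, 0.8393, 0.4580)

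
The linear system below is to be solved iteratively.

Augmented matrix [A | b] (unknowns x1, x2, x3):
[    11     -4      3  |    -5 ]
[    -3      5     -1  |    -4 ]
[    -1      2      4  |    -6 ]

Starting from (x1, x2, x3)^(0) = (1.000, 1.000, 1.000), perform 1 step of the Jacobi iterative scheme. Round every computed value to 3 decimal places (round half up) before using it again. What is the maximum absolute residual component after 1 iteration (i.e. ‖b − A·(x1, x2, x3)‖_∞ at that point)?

Iteration 1:
  x1 = (-5 - (-4)·1.000 - (3)·1.000) / (11) = -0.364
  x2 = (-4 - (-3)·1.000 - (-1)·1.000) / (5) = 0.000
  x3 = (-6 - (-1)·1.000 - (2)·1.000) / (4) = -1.750
Residual b − A·x = (4.254, -6.842, 0.636); ∞-norm = 6.842

6.842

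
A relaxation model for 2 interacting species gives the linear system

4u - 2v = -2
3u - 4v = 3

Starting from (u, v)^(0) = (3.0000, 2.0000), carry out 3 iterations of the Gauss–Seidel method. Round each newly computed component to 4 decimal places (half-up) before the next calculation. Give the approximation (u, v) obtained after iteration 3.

(-1.1328, -1.5996)

Iteration 1:
  u = (-2 - (-2)·2.0000) / (4) = 0.5000
  v = (3 - (3)·0.5000) / (-4) = -0.3750
Iteration 2:
  u = (-2 - (-2)·-0.3750) / (4) = -0.6875
  v = (3 - (3)·-0.6875) / (-4) = -1.2656
Iteration 3:
  u = (-2 - (-2)·-1.2656) / (4) = -1.1328
  v = (3 - (3)·-1.1328) / (-4) = -1.5996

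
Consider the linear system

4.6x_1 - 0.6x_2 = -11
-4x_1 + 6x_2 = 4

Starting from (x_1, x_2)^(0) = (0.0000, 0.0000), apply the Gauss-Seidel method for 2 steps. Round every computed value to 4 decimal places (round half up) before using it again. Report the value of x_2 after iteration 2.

-1.0082

Iteration 1:
  x_1 = (-11 - (-0.6)·0.0000) / (4.6) = -2.3913
  x_2 = (4 - (-4)·-2.3913) / (6) = -0.9275
Iteration 2:
  x_1 = (-11 - (-0.6)·-0.9275) / (4.6) = -2.5123
  x_2 = (4 - (-4)·-2.5123) / (6) = -1.0082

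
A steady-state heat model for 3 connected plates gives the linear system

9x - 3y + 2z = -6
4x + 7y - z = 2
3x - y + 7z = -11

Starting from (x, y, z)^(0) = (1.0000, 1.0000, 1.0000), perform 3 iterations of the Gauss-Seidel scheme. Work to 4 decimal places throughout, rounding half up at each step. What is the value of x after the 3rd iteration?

Iteration 1:
  x = (-6 - (-3)·1.0000 - (2)·1.0000) / (9) = -0.5556
  y = (2 - (4)·-0.5556 - (-1)·1.0000) / (7) = 0.7461
  z = (-11 - (3)·-0.5556 - (-1)·0.7461) / (7) = -1.2267
Iteration 2:
  x = (-6 - (-3)·0.7461 - (2)·-1.2267) / (9) = -0.1454
  y = (2 - (4)·-0.1454 - (-1)·-1.2267) / (7) = 0.1936
  z = (-11 - (3)·-0.1454 - (-1)·0.1936) / (7) = -1.4815
Iteration 3:
  x = (-6 - (-3)·0.1936 - (2)·-1.4815) / (9) = -0.2729
  y = (2 - (4)·-0.2729 - (-1)·-1.4815) / (7) = 0.2300
  z = (-11 - (3)·-0.2729 - (-1)·0.2300) / (7) = -1.4216

-0.2729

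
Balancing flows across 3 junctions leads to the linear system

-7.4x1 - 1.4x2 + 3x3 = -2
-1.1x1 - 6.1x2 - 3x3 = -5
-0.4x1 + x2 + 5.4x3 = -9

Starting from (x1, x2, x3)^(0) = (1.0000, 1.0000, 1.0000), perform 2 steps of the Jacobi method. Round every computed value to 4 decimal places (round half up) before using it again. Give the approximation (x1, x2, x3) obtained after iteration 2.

Iteration 1:
  x1 = (-2 - (-1.4)·1.0000 - (3)·1.0000) / (-7.4) = 0.4865
  x2 = (-5 - (-1.1)·1.0000 - (-3)·1.0000) / (-6.1) = 0.1475
  x3 = (-9 - (-0.4)·1.0000 - (1)·1.0000) / (5.4) = -1.7778
Iteration 2:
  x1 = (-2 - (-1.4)·0.1475 - (3)·-1.7778) / (-7.4) = -0.4784
  x2 = (-5 - (-1.1)·0.4865 - (-3)·-1.7778) / (-6.1) = 1.6063
  x3 = (-9 - (-0.4)·0.4865 - (1)·0.1475) / (5.4) = -1.6579

(-0.4784, 1.6063, -1.6579)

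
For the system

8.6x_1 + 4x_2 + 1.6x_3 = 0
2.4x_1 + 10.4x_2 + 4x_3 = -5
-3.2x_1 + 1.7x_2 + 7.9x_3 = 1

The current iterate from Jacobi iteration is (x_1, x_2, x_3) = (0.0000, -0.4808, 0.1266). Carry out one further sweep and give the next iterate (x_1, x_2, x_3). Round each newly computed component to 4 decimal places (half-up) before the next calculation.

(0.2001, -0.5295, 0.2300)

One sweep:
  x_1 = (0 - (4)·-0.4808 - (1.6)·0.1266) / (8.6) = 0.2001
  x_2 = (-5 - (2.4)·0.0000 - (4)·0.1266) / (10.4) = -0.5295
  x_3 = (1 - (-3.2)·0.0000 - (1.7)·-0.4808) / (7.9) = 0.2300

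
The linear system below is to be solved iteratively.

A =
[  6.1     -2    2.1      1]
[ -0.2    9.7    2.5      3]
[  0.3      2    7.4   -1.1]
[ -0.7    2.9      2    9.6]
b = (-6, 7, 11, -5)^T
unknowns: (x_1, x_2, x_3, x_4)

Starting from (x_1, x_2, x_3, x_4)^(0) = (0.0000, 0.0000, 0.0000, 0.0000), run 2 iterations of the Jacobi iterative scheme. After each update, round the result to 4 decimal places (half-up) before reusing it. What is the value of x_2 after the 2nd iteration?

Iteration 1:
  x_1 = (-6 - (-2)·0.0000 - (2.1)·0.0000 - (1)·0.0000) / (6.1) = -0.9836
  x_2 = (7 - (-0.2)·0.0000 - (2.5)·0.0000 - (3)·0.0000) / (9.7) = 0.7216
  x_3 = (11 - (0.3)·0.0000 - (2)·0.0000 - (-1.1)·0.0000) / (7.4) = 1.4865
  x_4 = (-5 - (-0.7)·0.0000 - (2.9)·0.0000 - (2)·0.0000) / (9.6) = -0.5208
Iteration 2:
  x_1 = (-6 - (-2)·0.7216 - (2.1)·1.4865 - (1)·-0.5208) / (6.1) = -1.1734
  x_2 = (7 - (-0.2)·-0.9836 - (2.5)·1.4865 - (3)·-0.5208) / (9.7) = 0.4793
  x_3 = (11 - (0.3)·-0.9836 - (2)·0.7216 - (-1.1)·-0.5208) / (7.4) = 1.2539
  x_4 = (-5 - (-0.7)·-0.9836 - (2.9)·0.7216 - (2)·1.4865) / (9.6) = -1.1202

0.4793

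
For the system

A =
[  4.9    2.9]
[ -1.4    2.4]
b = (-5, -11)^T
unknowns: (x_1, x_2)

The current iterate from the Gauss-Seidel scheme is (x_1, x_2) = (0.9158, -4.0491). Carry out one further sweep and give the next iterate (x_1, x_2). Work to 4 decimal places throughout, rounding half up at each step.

(1.3760, -3.7807)

One sweep:
  x_1 = (-5 - (2.9)·-4.0491) / (4.9) = 1.3760
  x_2 = (-11 - (-1.4)·1.3760) / (2.4) = -3.7807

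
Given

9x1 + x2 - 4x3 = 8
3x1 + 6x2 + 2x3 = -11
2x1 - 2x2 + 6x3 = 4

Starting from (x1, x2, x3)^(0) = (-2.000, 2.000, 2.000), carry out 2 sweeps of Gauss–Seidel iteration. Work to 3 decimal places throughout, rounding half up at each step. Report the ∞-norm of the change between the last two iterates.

1.343

Iteration 1:
  x1 = (8 - (1)·2.000 - (-4)·2.000) / (9) = 1.556
  x2 = (-11 - (3)·1.556 - (2)·2.000) / (6) = -3.278
  x3 = (4 - (2)·1.556 - (-2)·-3.278) / (6) = -0.945
Iteration 2:
  x1 = (8 - (1)·-3.278 - (-4)·-0.945) / (9) = 0.833
  x2 = (-11 - (3)·0.833 - (2)·-0.945) / (6) = -1.935
  x3 = (4 - (2)·0.833 - (-2)·-1.935) / (6) = -0.256
Change: (-0.723, 1.343, 0.689) → max |·| = 1.343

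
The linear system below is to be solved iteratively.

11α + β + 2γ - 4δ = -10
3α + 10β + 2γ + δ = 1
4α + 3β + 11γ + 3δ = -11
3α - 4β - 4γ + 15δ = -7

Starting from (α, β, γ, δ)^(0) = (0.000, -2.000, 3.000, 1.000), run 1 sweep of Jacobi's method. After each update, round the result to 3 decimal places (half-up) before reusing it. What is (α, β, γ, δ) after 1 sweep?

(-0.909, -0.600, -0.727, -0.200)

Iteration 1:
  α = (-10 - (1)·-2.000 - (2)·3.000 - (-4)·1.000) / (11) = -0.909
  β = (1 - (3)·0.000 - (2)·3.000 - (1)·1.000) / (10) = -0.600
  γ = (-11 - (4)·0.000 - (3)·-2.000 - (3)·1.000) / (11) = -0.727
  δ = (-7 - (3)·0.000 - (-4)·-2.000 - (-4)·3.000) / (15) = -0.200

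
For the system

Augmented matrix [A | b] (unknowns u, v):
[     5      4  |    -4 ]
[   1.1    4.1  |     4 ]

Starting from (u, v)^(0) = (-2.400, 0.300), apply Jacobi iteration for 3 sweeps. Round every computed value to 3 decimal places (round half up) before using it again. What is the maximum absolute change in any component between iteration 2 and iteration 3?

0.292

Iteration 1:
  u = (-4 - (4)·0.300) / (5) = -1.040
  v = (4 - (1.1)·-2.400) / (4.1) = 1.620
Iteration 2:
  u = (-4 - (4)·1.620) / (5) = -2.096
  v = (4 - (1.1)·-1.040) / (4.1) = 1.255
Iteration 3:
  u = (-4 - (4)·1.255) / (5) = -1.804
  v = (4 - (1.1)·-2.096) / (4.1) = 1.538
Change: (0.292, 0.283) → max |·| = 0.292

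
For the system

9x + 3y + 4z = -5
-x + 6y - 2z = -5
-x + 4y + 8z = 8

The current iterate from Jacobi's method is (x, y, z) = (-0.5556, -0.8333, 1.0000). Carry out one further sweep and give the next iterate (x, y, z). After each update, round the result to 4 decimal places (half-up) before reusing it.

One sweep:
  x = (-5 - (3)·-0.8333 - (4)·1.0000) / (9) = -0.7222
  y = (-5 - (-1)·-0.5556 - (-2)·1.0000) / (6) = -0.5926
  z = (8 - (-1)·-0.5556 - (4)·-0.8333) / (8) = 1.3472

(-0.7222, -0.5926, 1.3472)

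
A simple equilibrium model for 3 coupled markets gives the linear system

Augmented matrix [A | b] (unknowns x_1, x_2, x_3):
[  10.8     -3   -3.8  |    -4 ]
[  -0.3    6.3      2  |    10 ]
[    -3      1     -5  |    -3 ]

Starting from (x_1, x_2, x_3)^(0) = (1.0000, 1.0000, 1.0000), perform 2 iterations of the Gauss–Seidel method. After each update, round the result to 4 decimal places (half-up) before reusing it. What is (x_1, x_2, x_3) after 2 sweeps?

(0.2324, 1.3759, 0.7357)

Iteration 1:
  x_1 = (-4 - (-3)·1.0000 - (-3.8)·1.0000) / (10.8) = 0.2593
  x_2 = (10 - (-0.3)·0.2593 - (2)·1.0000) / (6.3) = 1.2822
  x_3 = (-3 - (-3)·0.2593 - (1)·1.2822) / (-5) = 0.7009
Iteration 2:
  x_1 = (-4 - (-3)·1.2822 - (-3.8)·0.7009) / (10.8) = 0.2324
  x_2 = (10 - (-0.3)·0.2324 - (2)·0.7009) / (6.3) = 1.3759
  x_3 = (-3 - (-3)·0.2324 - (1)·1.3759) / (-5) = 0.7357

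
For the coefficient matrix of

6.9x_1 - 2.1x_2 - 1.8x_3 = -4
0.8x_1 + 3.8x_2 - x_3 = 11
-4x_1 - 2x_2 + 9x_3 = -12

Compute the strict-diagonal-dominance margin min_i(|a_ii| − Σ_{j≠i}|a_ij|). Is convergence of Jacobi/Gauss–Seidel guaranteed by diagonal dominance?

row 1: |6.9| − (2.1+1.8) = 3
row 2: |3.8| − (0.8+1) = 2
row 3: |9| − (4+2) = 3
minimum over rows = 2 → strictly diagonally dominant (convergence guaranteed)

2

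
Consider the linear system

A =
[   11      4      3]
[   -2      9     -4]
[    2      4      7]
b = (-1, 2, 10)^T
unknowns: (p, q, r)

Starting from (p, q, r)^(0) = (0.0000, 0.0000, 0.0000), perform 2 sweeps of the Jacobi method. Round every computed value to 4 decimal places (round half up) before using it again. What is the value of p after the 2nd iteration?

Iteration 1:
  p = (-1 - (4)·0.0000 - (3)·0.0000) / (11) = -0.0909
  q = (2 - (-2)·0.0000 - (-4)·0.0000) / (9) = 0.2222
  r = (10 - (2)·0.0000 - (4)·0.0000) / (7) = 1.4286
Iteration 2:
  p = (-1 - (4)·0.2222 - (3)·1.4286) / (11) = -0.5613
  q = (2 - (-2)·-0.0909 - (-4)·1.4286) / (9) = 0.8370
  r = (10 - (2)·-0.0909 - (4)·0.2222) / (7) = 1.3276

-0.5613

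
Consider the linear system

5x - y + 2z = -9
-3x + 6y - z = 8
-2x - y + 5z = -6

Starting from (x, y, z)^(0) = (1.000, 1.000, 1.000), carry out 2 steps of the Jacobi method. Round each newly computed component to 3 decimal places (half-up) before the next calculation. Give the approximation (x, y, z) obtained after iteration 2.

Iteration 1:
  x = (-9 - (-1)·1.000 - (2)·1.000) / (5) = -2.000
  y = (8 - (-3)·1.000 - (-1)·1.000) / (6) = 2.000
  z = (-6 - (-2)·1.000 - (-1)·1.000) / (5) = -0.600
Iteration 2:
  x = (-9 - (-1)·2.000 - (2)·-0.600) / (5) = -1.160
  y = (8 - (-3)·-2.000 - (-1)·-0.600) / (6) = 0.233
  z = (-6 - (-2)·-2.000 - (-1)·2.000) / (5) = -1.600

(-1.160, 0.233, -1.600)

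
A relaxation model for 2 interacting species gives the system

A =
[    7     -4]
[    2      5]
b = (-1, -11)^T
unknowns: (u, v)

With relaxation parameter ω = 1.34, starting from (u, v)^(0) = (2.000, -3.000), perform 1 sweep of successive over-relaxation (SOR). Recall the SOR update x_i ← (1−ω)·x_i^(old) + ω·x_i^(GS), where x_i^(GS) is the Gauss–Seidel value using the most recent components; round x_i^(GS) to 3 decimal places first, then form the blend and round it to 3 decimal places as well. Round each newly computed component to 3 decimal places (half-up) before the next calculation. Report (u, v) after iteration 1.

(-3.168, -0.230)

Iteration 1:
  u: GS value = (-1 - (-4)·-3.000) / (7) = -1.857;  u ← (1−ω)·2.000 + ω·-1.857 = -3.168
  v: GS value = (-11 - (2)·-3.168) / (5) = -0.933;  v ← (1−ω)·-3.000 + ω·-0.933 = -0.230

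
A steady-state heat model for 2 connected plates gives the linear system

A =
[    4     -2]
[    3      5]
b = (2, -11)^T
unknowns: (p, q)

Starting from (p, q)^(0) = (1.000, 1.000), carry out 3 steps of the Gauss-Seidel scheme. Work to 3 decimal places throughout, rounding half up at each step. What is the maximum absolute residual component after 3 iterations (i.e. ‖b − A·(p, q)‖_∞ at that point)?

0.684

Iteration 1:
  p = (2 - (-2)·1.000) / (4) = 1.000
  q = (-11 - (3)·1.000) / (5) = -2.800
Iteration 2:
  p = (2 - (-2)·-2.800) / (4) = -0.900
  q = (-11 - (3)·-0.900) / (5) = -1.660
Iteration 3:
  p = (2 - (-2)·-1.660) / (4) = -0.330
  q = (-11 - (3)·-0.330) / (5) = -2.002
Residual b − A·x = (-0.684, 0.000); ∞-norm = 0.684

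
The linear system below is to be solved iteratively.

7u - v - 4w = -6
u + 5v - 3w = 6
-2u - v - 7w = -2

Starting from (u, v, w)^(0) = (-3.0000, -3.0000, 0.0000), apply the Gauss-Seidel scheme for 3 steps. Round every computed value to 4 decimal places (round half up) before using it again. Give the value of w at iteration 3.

Iteration 1:
  u = (-6 - (-1)·-3.0000 - (-4)·0.0000) / (7) = -1.2857
  v = (6 - (1)·-1.2857 - (-3)·0.0000) / (5) = 1.4571
  w = (-2 - (-2)·-1.2857 - (-1)·1.4571) / (-7) = 0.4449
Iteration 2:
  u = (-6 - (-1)·1.4571 - (-4)·0.4449) / (7) = -0.3948
  v = (6 - (1)·-0.3948 - (-3)·0.4449) / (5) = 1.5459
  w = (-2 - (-2)·-0.3948 - (-1)·1.5459) / (-7) = 0.1777
Iteration 3:
  u = (-6 - (-1)·1.5459 - (-4)·0.1777) / (7) = -0.5348
  v = (6 - (1)·-0.5348 - (-3)·0.1777) / (5) = 1.4136
  w = (-2 - (-2)·-0.5348 - (-1)·1.4136) / (-7) = 0.2366

0.2366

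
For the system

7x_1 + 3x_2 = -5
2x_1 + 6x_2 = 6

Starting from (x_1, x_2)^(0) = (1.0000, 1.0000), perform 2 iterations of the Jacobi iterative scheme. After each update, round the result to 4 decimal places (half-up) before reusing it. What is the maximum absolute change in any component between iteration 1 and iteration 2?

Iteration 1:
  x_1 = (-5 - (3)·1.0000) / (7) = -1.1429
  x_2 = (6 - (2)·1.0000) / (6) = 0.6667
Iteration 2:
  x_1 = (-5 - (3)·0.6667) / (7) = -1.0000
  x_2 = (6 - (2)·-1.1429) / (6) = 1.3810
Change: (0.1429, 0.7143) → max |·| = 0.7143

0.7143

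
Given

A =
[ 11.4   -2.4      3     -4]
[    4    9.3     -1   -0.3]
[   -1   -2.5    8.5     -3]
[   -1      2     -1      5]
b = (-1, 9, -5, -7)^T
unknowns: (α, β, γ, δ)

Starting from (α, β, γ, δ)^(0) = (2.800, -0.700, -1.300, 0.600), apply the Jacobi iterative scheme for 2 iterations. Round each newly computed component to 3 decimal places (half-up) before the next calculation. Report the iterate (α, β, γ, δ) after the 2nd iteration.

(-0.384, 0.777, -0.945, -1.244)

Iteration 1:
  α = (-1 - (-2.4)·-0.700 - (3)·-1.300 - (-4)·0.600) / (11.4) = 0.318
  β = (9 - (4)·2.800 - (-1)·-1.300 - (-0.3)·0.600) / (9.3) = -0.357
  γ = (-5 - (-1)·2.800 - (-2.5)·-0.700 - (-3)·0.600) / (8.5) = -0.253
  δ = (-7 - (-1)·2.800 - (2)·-0.700 - (-1)·-1.300) / (5) = -0.820
Iteration 2:
  α = (-1 - (-2.4)·-0.357 - (3)·-0.253 - (-4)·-0.820) / (11.4) = -0.384
  β = (9 - (4)·0.318 - (-1)·-0.253 - (-0.3)·-0.820) / (9.3) = 0.777
  γ = (-5 - (-1)·0.318 - (-2.5)·-0.357 - (-3)·-0.820) / (8.5) = -0.945
  δ = (-7 - (-1)·0.318 - (2)·-0.357 - (-1)·-0.253) / (5) = -1.244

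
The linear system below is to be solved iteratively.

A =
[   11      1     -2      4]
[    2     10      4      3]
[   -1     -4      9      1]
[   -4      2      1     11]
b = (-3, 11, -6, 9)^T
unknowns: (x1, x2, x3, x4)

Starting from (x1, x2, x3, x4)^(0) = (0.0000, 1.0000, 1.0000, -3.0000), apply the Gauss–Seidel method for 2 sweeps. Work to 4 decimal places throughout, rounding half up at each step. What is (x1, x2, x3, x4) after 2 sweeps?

(-0.6401, 0.8124, -0.4717, 0.4806)

Iteration 1:
  x1 = (-3 - (1)·1.0000 - (-2)·1.0000 - (4)·-3.0000) / (11) = 0.9091
  x2 = (11 - (2)·0.9091 - (4)·1.0000 - (3)·-3.0000) / (10) = 1.4182
  x3 = (-6 - (-1)·0.9091 - (-4)·1.4182 - (1)·-3.0000) / (9) = 0.3980
  x4 = (9 - (-4)·0.9091 - (2)·1.4182 - (1)·0.3980) / (11) = 0.8547
Iteration 2:
  x1 = (-3 - (1)·1.4182 - (-2)·0.3980 - (4)·0.8547) / (11) = -0.6401
  x2 = (11 - (2)·-0.6401 - (4)·0.3980 - (3)·0.8547) / (10) = 0.8124
  x3 = (-6 - (-1)·-0.6401 - (-4)·0.8124 - (1)·0.8547) / (9) = -0.4717
  x4 = (9 - (-4)·-0.6401 - (2)·0.8124 - (1)·-0.4717) / (11) = 0.4806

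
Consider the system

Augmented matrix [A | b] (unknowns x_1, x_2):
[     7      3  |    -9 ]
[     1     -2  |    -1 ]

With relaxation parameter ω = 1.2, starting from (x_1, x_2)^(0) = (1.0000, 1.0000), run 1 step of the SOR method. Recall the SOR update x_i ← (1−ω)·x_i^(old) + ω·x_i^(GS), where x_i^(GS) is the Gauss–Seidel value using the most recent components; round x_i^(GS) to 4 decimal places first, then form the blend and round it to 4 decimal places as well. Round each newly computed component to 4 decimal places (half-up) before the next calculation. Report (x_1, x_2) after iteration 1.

(-2.2572, -0.9543)

Iteration 1:
  x_1: GS value = (-9 - (3)·1.0000) / (7) = -1.7143;  x_1 ← (1−ω)·1.0000 + ω·-1.7143 = -2.2572
  x_2: GS value = (-1 - (1)·-2.2572) / (-2) = -0.6286;  x_2 ← (1−ω)·1.0000 + ω·-0.6286 = -0.9543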